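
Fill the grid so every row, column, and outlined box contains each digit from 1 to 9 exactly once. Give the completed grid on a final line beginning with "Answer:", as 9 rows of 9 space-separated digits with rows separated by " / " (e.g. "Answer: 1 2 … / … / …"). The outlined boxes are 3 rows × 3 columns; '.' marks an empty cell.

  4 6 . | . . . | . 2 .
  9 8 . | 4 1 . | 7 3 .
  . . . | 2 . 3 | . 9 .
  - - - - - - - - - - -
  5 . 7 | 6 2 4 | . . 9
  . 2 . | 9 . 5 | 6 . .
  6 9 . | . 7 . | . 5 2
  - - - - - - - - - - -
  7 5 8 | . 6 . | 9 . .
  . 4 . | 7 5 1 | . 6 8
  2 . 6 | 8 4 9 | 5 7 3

Step 1. [r3c1∈{1}] nothing but 1 survives at r3c1 ⇒ r3c1=1.
Step 2. [r4c2∈{1,3}] col 2 places 3 nowhere but r4c2, so r4c2=3.
Step 3. [r3c5∈{8}] r3c5's peers cover all but 8 ⇒ r3c5=8.
Step 4. [r6c7∈{1,3,4,8}] in col 7, 3 fits only at r6c7. So r6c7=3.
Step 5. [r3c9∈{4,5,6}] across row 3, 6 lands solely at r3c9 ⇒ r3c9=6.
Step 6. [r3c3∈{5}] only 5 remains possible at r3c3, so r3c3=5.
Step 7. [r1c7∈{1,8}] row 1 places 8 nowhere but r1c7 ⇒ r1c7=8.
Step 8. [r4c7∈{1}] nothing but 1 survives at r4c7 ⇒ r4c7=1.
Step 9. [r1c9∈{1,5}] in row 1, 1 fits only at r1c9. So r1c9=1.
Step 10. [r5c3∈{1,4}] row 5 places 1 nowhere but r5c3. So r5c3=1.
Step 11. [r7c9∈{4}] r7c9's peers cover all but 4 ⇒ r7c9=4.
Step 12. [r1c3∈{3}] r1c3's peers cover all but 3, so r1c3=3.
Step 13. [r5c1∈{8}] only 8 remains possible at r5c1. So r5c1=8.
Step 14. [r6c3∈{4}] r6c3's peers cover all but 4, so r6c3=4.
Step 15. [r8c1∈{3}] only 3 remains possible at r8c1 ⇒ r8c1=3.
Step 16. [r6c6∈{8}] r6c6 has the single candidate 8 ⇒ r6c6=8.
Step 17. [r5c8∈{4}] only 4 remains possible at r5c8, so r5c8=4.
Step 18. [r8c7∈{2}] only 2 remains possible at r8c7. So r8c7=2.
Step 19. [r8c3∈{9}] r8c3's peers cover all but 9 ⇒ r8c3=9.
Step 20. [r3c7∈{4}] r3c7 has the single candidate 4. So r3c7=4.
Step 21. [r7c8∈{1}] only 1 remains possible at r7c8. So r7c8=1.
Step 22. [r9c2∈{1}] nothing but 1 survives at r9c2. So r9c2=1.
Step 23. [r5c5∈{3}] r5c5 has the single candidate 3. So r5c5=3.
Step 24. [r6c4∈{1}] r6c4 has the single candidate 1, so r6c4=1.
Step 25. [r2c9∈{5}] r2c9 has the single candidate 5. So r2c9=5.
Step 26. [r1c5∈{9}] nothing but 9 survives at r1c5, so r1c5=9.
Step 27. [r1c4∈{5}] r1c4's peers cover all but 5. So r1c4=5.
Step 28. [r2c6∈{6}] nothing but 6 survives at r2c6. So r2c6=6.
Step 29. [r2c3∈{2}] r2c3 has the single candidate 2, so r2c3=2.
Step 30. [r3c2∈{7}] r3c2 has the single candidate 7 ⇒ r3c2=7.
Step 31. [r4c8∈{8}] r4c8's peers cover all but 8, so r4c8=8.
Step 32. [r7c6∈{2}] r7c6's peers cover all but 2 ⇒ r7c6=2.
Step 33. [r1c6∈{7}] r1c6 is down to just 7 ⇒ r1c6=7.
Step 34. [r7c4∈{3}] r7c4 has the single candidate 3. So r7c4=3.
Step 35. [r5c9∈{7}] r5c9 is down to just 7, so r5c9=7.

Answer: 4 6 3 5 9 7 8 2 1 / 9 8 2 4 1 6 7 3 5 / 1 7 5 2 8 3 4 9 6 / 5 3 7 6 2 4 1 8 9 / 8 2 1 9 3 5 6 4 7 / 6 9 4 1 7 8 3 5 2 / 7 5 8 3 6 2 9 1 4 / 3 4 9 7 5 1 2 6 8 / 2 1 6 8 4 9 5 7 3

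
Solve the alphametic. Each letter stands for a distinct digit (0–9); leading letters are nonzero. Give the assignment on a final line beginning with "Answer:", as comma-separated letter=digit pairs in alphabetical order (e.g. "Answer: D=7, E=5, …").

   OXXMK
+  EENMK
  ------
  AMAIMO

Step 1. [col 1: K + K ≡ O (mod 10)] column 1 (K + K ≡ O (mod 10), carry-in 0) doesn't pin O yet; pick O=4 and continue ⇒ O=4.
Step 2. [col 1: K + K ≡ O (mod 10)] K=2 is one option consistent with column 1 (K + K ≡ O (mod 10), carry-in 0) — take it, so K=2.
Step 3. [A] adding two 5-digit numbers gives at most 5+1 digits, and here it does — A is that final carry and must be 1, so A=1.
Step 4. [col 2: M + M ≡ M (mod 10)] in column 2 we have M+M≡M with carry-in 0; given nothing yet and digits 1,2,4 already taken and all letters distinct, that pins M to 0, so M=0.
Step 5. [col 3: X + N ≡ I (mod 10)] column 3 (X + N ≡ I (mod 10), carry-in 0) doesn't pin I yet; pick I=9 and continue. So I=9.
Step 6. [col 3: X + N ≡ I (mod 10)] no forcing yet in column 3 (carry-in 0); N=3 is free and consistent — try it. So N=3.
Step 7. [col 3: X + N ≡ I (mod 10)] in column 3 we have X+N≡I with carry-in 0; given N=3, I=9 and digits 0,1,2,3,4,9 already taken and all letters distinct, that pins X to 6. So X=6.
Step 8. [col 4: X + E ≡ A (mod 10)] in column 4 we have X+E≡A with carry-in 0; given X=6, A=1 and digits 0,1,2,3,4,6,9 already taken and all letters distinct, that pins E to 5. So E=5.

Answer: A=1, E=5, I=9, K=2, M=0, N=3, O=4, X=6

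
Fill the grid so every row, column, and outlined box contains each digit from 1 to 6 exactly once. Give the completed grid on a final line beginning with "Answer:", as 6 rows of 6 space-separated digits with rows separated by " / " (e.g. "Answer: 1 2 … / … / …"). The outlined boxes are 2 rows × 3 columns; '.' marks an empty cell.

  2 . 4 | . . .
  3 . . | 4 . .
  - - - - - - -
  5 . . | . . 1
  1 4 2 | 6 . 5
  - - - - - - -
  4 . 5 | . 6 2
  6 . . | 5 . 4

Step 1. [r4c5∈{3}] only 3 remains possible at r4c5. So r4c5=3.
Step 2. [r6c5∈{1}] r6c5 is down to just 1, so r6c5=1.
Step 3. [r5c2∈{1,3}] in row 5, 1 fits only at r5c2 ⇒ r5c2=1.
Step 4. [r2c6∈{6}] r2c6 has the single candidate 6 ⇒ r2c6=6.
Step 5. [r2c5∈{2,5}] across row 2, 2 lands solely at r2c5 ⇒ r2c5=2.
Step 6. [r1c2∈{5,6}] r1c2 is the only open cell in row 1 admitting 6, so r1c2=6.
Step 7. [r3c2∈{3}] r3c2's peers cover all but 3. So r3c2=3.
Step 8. [r1c4∈{1,3}] r1c4 is the only open cell in row 1 admitting 1. So r1c4=1.
Step 9. [r1c5∈{5}] r1c5 has the single candidate 5 ⇒ r1c5=5.
Step 10. [r2c3∈{1}] r2c3 is down to just 1, so r2c3=1.
Step 11. [r2c2∈{5}] only 5 remains possible at r2c2 ⇒ r2c2=5.
Step 12. [r3c4∈{2}] r3c4 has the single candidate 2. So r3c4=2.
Step 13. [r1c6∈{3}] nothing but 3 survives at r1c6 ⇒ r1c6=3.
Step 14. [r6c2∈{2}] r6c2 is down to just 2. So r6c2=2.
Step 15. [r3c5∈{4}] nothing but 4 survives at r3c5. So r3c5=4.
Step 16. [r3c3∈{6}] only 6 remains possible at r3c3, so r3c3=6.
Step 17. [r6c3∈{3}] r6c3 is down to just 3, so r6c3=3.
Step 18. [r5c4∈{3}] r5c4 is down to just 3. So r5c4=3.

Answer: 2 6 4 1 5 3 / 3 5 1 4 2 6 / 5 3 6 2 4 1 / 1 4 2 6 3 5 / 4 1 5 3 6 2 / 6 2 3 5 1 4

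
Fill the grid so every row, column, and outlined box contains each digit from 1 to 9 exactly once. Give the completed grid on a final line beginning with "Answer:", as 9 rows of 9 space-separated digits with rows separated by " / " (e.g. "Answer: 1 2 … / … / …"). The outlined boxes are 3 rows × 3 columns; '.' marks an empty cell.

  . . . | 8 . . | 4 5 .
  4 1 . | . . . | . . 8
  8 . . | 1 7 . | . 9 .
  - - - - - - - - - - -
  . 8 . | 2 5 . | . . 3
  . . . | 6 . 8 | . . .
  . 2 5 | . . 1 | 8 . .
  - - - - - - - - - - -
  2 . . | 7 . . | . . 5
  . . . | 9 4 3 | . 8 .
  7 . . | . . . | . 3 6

Step 1. [r3c9∈{2}] r3c9 has the single candidate 2. So r3c9=2.
Step 2. [r7c6∈{6}] only 6 remains possible at r7c6 ⇒ r7c6=6.
Step 3. [r7c8∈{1,4}] 4 has one home in box 9: r7c8. So r7c8=4.
Step 4. [r4c6∈{4,7,9}] r4c6 is the only open cell in col 6 admitting 7. So r4c6=7.
Step 5. [r4c3∈{1,4,6,9}] r4c3 is the only open cell in row 4 admitting 4, so r4c3=4.
Step 6. [r3c2∈{3,5,6}] box 1 places 5 nowhere but r3c2, so r3c2=5.
Step 7. [r8c7∈{1,2,7}] row 8 places 2 nowhere but r8c7, so r8c7=2.
Step 8. [r5c9∈{1,4,7,9}] across row 5, 4 lands solely at r5c9. So r5c9=4.
Step 9. [r6c9∈{7,9}] across col 9, 9 lands solely at r6c9 ⇒ r6c9=9.
Step 10. [r4c1∈{1,6,9}] across row 4, 9 lands solely at r4c1. So r4c1=9.
Step 11. [r6c5∈{3}] nothing but 3 survives at r6c5, so r6c5=3.
Step 12. [r6c8∈{6,7}] row 6 places 7 nowhere but r6c8 ⇒ r6c8=7.
Step 13. [r2c8∈{6}] r2c8 is down to just 6. So r2c8=6.
Step 14. [r3c3∈{3,6}] 6 has one home in row 3: r3c3, so r3c3=6.
Step 15. [r8c3∈{1}] nothing but 1 survives at r8c3 ⇒ r8c3=1.
Step 16. [r1c1∈{3}] only 3 remains possible at r1c1 ⇒ r1c1=3.
Step 17. [r4c8∈{1}] only 1 remains possible at r4c8, so r4c8=1.
Step 18. [r2c7∈{3,7}] 7 has one home in col 7: r2c7 ⇒ r2c7=7.
Step 19. [r5c5∈{9}] r5c5 is down to just 9. So r5c5=9.
Step 20. [r2c5∈{2}] only 2 remains possible at r2c5. So r2c5=2.
Step 21. [r2c3∈{9}] nothing but 9 survives at r2c3, so r2c3=9.
Step 22. [r1c2∈{7}] nothing but 7 survives at r1c2, so r1c2=7.
Step 23. [r9c3∈{8}] only 8 remains possible at r9c3. So r9c3=8.
Step 24. [r7c3∈{3}] r7c3 is down to just 3, so r7c3=3.
Step 25. [r2c6∈{5}] r2c6's peers cover all but 5 ⇒ r2c6=5.
Step 26. [r7c2∈{9}] nothing but 9 survives at r7c2, so r7c2=9.
Step 27. [r7c7∈{1}] only 1 remains possible at r7c7 ⇒ r7c7=1.
Step 28. [r6c1∈{6}] nothing but 6 survives at r6c1 ⇒ r6c1=6.
Step 29. [r5c2∈{3}] r5c2 has the single candidate 3, so r5c2=3.
Step 30. [r4c7∈{6}] r4c7 has the single candidate 6 ⇒ r4c7=6.
Step 31. [r5c8∈{2}] nothing but 2 survives at r5c8 ⇒ r5c8=2.
Step 32. [r5c1∈{1}] only 1 remains possible at r5c1 ⇒ r5c1=1.
Step 33. [r8c2∈{6}] r8c2 has the single candidate 6, so r8c2=6.
Step 34. [r1c6∈{9}] r1c6 is down to just 9. So r1c6=9.
Step 35. [r1c5∈{6}] only 6 remains possible at r1c5. So r1c5=6.
Step 36. [r9c5∈{1}] only 1 remains possible at r9c5, so r9c5=1.
Step 37. [r6c4∈{4}] r6c4 is down to just 4, so r6c4=4.
Step 38. [r9c6∈{2}] r9c6 is down to just 2. So r9c6=2.
Step 39. [r5c7∈{5}] only 5 remains possible at r5c7, so r5c7=5.
Step 40. [r1c3∈{2}] r1c3 is down to just 2 ⇒ r1c3=2.
Step 41. [r8c9∈{7}] r8c9 has the single candidate 7 ⇒ r8c9=7.
Step 42. [r5c3∈{7}] nothing but 7 survives at r5c3, so r5c3=7.
Step 43. [r9c4∈{5}] r9c4's peers cover all but 5. So r9c4=5.
Step 44. [r8c1∈{5}] r8c1 is down to just 5. So r8c1=5.
Step 45. [r7c5∈{8}] only 8 remains possible at r7c5. So r7c5=8.
Step 46. [r3c6∈{4}] r3c6 is down to just 4, so r3c6=4.
Step 47. [r9c2∈{4}] r9c2 is down to just 4, so r9c2=4.
Step 48. [r9c7∈{9}] r9c7 is down to just 9. So r9c7=9.
Step 49. [r2c4∈{3}] r2c4's peers cover all but 3, so r2c4=3.
Step 50. [r1c9∈{1}] r1c9 is down to just 1. So r1c9=1.
Step 51. [r3c7∈{3}] nothing but 3 survives at r3c7. So r3c7=3.

Answer: 3 7 2 8 6 9 4 5 1 / 4 1 9 3 2 5 7 6 8 / 8 5 6 1 7 4 3 9 2 / 9 8 4 2 5 7 6 1 3 / 1 3 7 6 9 8 5 2 4 / 6 2 5 4 3 1 8 7 9 / 2 9 3 7 8 6 1 4 5 / 5 6 1 9 4 3 2 8 7 / 7 4 8 5 1 2 9 3 6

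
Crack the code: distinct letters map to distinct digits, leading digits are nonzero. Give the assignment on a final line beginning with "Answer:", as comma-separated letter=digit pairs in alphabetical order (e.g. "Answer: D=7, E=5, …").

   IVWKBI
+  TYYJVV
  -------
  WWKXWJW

Step 1. [col 1: I + V ≡ W (mod 10)] I=3 is one option consistent with column 1 (I + V ≡ W (mod 10), carry-in 0) — take it, so I=3.
Step 2. [col 1: I + V ≡ W (mod 10)] no forcing yet in column 1 (carry-in 0); W=1 is free and consistent — try it ⇒ W=1.
Step 3. [col 1: I + V ≡ W (mod 10)] column 1 reads I+V+carry(0)=W with I=3, W=1; with digits 1,3 already taken and all letters distinct, the only value for V is 8, so V=8.
Step 4. [col 2: B + V ≡ J (mod 10)] no forcing yet in column 2 (carry-in 1); B=0 is free and consistent — try it, so B=0.
Step 5. [col 2: B + V ≡ J (mod 10)] column 2: given B=0, V=8, carry-in 1, and digits 0,1,3,8 already taken and all letters distinct, B+V≡J (mod 10) forces J=9, so J=9.
Step 6. [col 3: K + J ≡ W (mod 10)] column 3 reads K+J+carry(0)=W with J=9, W=1; with digits 0,1,3,8,9 already taken and all letters distinct, the only value for K is 2 ⇒ K=2.
Step 7. [col 4: W + Y ≡ X (mod 10)] column 4 (W + Y ≡ X (mod 10), carry-in 1) doesn't pin Y yet; pick Y=4 and continue ⇒ Y=4.
Step 8. [col 4: W + Y ≡ X (mod 10)] from column 4 (W=1, Y=4, carry-in 1, digits 0,1,2,3,4,8,9 already taken and all letters distinct): X must equal 6 ⇒ X=6.
Step 9. [col 6: I + T ≡ W (mod 10)] column 6 reads I+T+carry(1)=W with I=3, W=1; with digits 0,1,2,3,4,6,8,9 already taken and all letters distinct, the only value for T is 7, so T=7.

Answer: B=0, I=3, J=9, K=2, T=7, V=8, W=1, X=6, Y=4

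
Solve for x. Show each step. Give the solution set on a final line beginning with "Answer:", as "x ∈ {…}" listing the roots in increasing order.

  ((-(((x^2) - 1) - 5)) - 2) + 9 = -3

Step 1. [((-(((x^2) - 1) - 5)) - 2) + 9 = -3] the outer +9 inverts by subtracting 9 ⇒ sub: (-(((x^2) - 1) - 5)) - 2 = -12.
Step 2. [(-(((x^2) - 1) - 5)) - 2 = -12] the outer -2 inverts by adding 2, so sub: -(((x^2) - 1) - 5) = -10.
Step 3. [-(((x^2) - 1) - 5) = -10] LHS negated; negate both sides, so neg: ((x^2) - 1) - 5 = 10.
Step 4. [((x^2) - 1) - 5 = 10] peel the -5: add 5 from each side ⇒ sub: (x^2) - 1 = 15.
Step 5. [(x^2) - 1 = 15] 1 comes off first (add 1) ⇒ sub: x^2 = 16.
Step 6. [x^2 = 16] √ both sides: 16 ≥ 0 gives two branches ⇒ sqrt: x = 4 or -4.

Answer: x ∈ {-4, 4}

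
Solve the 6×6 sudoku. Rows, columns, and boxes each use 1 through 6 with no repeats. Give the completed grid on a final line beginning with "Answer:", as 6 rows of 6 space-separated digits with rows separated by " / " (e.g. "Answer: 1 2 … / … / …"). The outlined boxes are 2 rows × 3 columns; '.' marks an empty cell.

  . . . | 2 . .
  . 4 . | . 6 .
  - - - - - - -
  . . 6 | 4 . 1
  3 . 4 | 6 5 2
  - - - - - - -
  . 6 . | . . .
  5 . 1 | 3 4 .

Step 1. [r1c2∈{1,3,5}] 3 has one home in col 2: r1c2. So r1c2=3.
Step 2. [r5c5∈{1,2}] in col 5, 2 fits only at r5c5. So r5c5=2.
Step 3. [r5c6∈{5}] r5c6 has the single candidate 5. So r5c6=5.
Step 4. [r3c1∈{2}] only 2 remains possible at r3c1. So r3c1=2.
Step 5. [r2c1∈{1}] r2c1 has the single candidate 1. So r2c1=1.
Step 6. [r2c4∈{5}] r2c4 has the single candidate 5, so r2c4=5.
Step 7. [r5c3∈{3}] only 3 remains possible at r5c3, so r5c3=3.
Step 8. [r5c1∈{4}] nothing but 4 survives at r5c1 ⇒ r5c1=4.
Step 9. [r2c6∈{3}] r2c6's peers cover all but 3, so r2c6=3.
Step 10. [r6c6∈{6}] r6c6 has the single candidate 6, so r6c6=6.
Step 11. [r4c2∈{1}] r4c2's peers cover all but 1, so r4c2=1.
Step 12. [r1c1∈{6}] nothing but 6 survives at r1c1, so r1c1=6.
Step 13. [r1c3∈{5}] r1c3's peers cover all but 5 ⇒ r1c3=5.
Step 14. [r1c6∈{4}] nothing but 4 survives at r1c6, so r1c6=4.
Step 15. [r2c3∈{2}] r2c3 is down to just 2. So r2c3=2.
Step 16. [r3c5∈{3}] nothing but 3 survives at r3c5, so r3c5=3.
Step 17. [r5c4∈{1}] nothing but 1 survives at r5c4 ⇒ r5c4=1.
Step 18. [r3c2∈{5}] only 5 remains possible at r3c2 ⇒ r3c2=5.
Step 19. [r1c5∈{1}] nothing but 1 survives at r1c5 ⇒ r1c5=1.
Step 20. [r6c2∈{2}] r6c2's peers cover all but 2, so r6c2=2.

Answer: 6 3 5 2 1 4 / 1 4 2 5 6 3 / 2 5 6 4 3 1 / 3 1 4 6 5 2 / 4 6 3 1 2 5 / 5 2 1 3 4 6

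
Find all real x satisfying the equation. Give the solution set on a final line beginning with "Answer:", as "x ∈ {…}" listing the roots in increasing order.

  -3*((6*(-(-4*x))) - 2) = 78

Step 1. [-3*((6*(-(-4*x))) - 2) = 78] -3 out front; divide by -3, so div: (6*(-(-4*x))) - 2 = -26.
Step 2. [(6*(-(-4*x))) - 2 = -26] -2 is outermost — add 2 both sides ⇒ sub: 6*(-(-4*x)) = -24.
Step 3. [6*(-(-4*x)) = -24] 6 out front; divide by 6. So div: -(-4*x) = -4.
Step 4. [-(-4*x) = -4] flip signs both sides, so neg: -4*x = 4.
Step 5. [-4*x = 4] divide by the outer -4, so div: x = -1.

Answer: x ∈ {-1}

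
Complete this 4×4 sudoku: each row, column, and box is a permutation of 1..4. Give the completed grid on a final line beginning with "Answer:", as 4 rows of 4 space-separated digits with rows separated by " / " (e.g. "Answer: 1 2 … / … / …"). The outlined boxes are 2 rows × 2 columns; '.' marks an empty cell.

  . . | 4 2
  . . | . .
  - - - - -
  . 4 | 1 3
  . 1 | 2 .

Step 1. [r1c2∈{3}] r1c2 has the single candidate 3. So r1c2=3.
Step 2. [r2c1∈{1,2,4}] across row 2, 4 lands solely at r2c1 ⇒ r2c1=4.
Step 3. [r4c1∈{3}] only 3 remains possible at r4c1 ⇒ r4c1=3.
Step 4. [r3c1∈{2}] only 2 remains possible at r3c1, so r3c1=2.
Step 5. [r2c3∈{3}] r2c3 has the single candidate 3. So r2c3=3.
Step 6. [r2c2∈{2}] nothing but 2 survives at r2c2. So r2c2=2.
Step 7. [r4c4∈{4}] r4c4 is down to just 4, so r4c4=4.
Step 8. [r1c1∈{1}] only 1 remains possible at r1c1. So r1c1=1.
Step 9. [r2c4∈{1}] only 1 remains possible at r2c4 ⇒ r2c4=1.

Answer: 1 3 4 2 / 4 2 3 1 / 2 4 1 3 / 3 1 2 4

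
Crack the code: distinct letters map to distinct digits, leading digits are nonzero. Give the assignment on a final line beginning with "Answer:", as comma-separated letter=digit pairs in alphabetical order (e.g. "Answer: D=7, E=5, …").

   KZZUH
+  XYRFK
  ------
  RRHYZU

Step 1. [col 1: H + K ≡ U (mod 10)] several values work for U in column 1 (H + K ≡ U (mod 10), carry-in 0); try U=2. So U=2.
Step 2. [col 1: H + K ≡ U (mod 10)] no forcing yet in column 1 (carry-in 0); H=7 is free and consistent — try it. So H=7.
Step 3. [col 1: H + K ≡ U (mod 10)] from column 1 (H=7, U=2, carry-in 0, digits 2,7 already taken and all letters distinct): K must equal 5. So K=5.
Step 4. [col 2: U + F ≡ Z (mod 10)] F=0 is one option consistent with column 2 (U + F ≡ Z (mod 10), carry-in 1) — take it ⇒ F=0.
Step 5. [col 2: U + F ≡ Z (mod 10)] from column 2 (U=2, F=0, carry-in 1, digits 0,2,5,7 already taken and all letters distinct): Z must equal 3. So Z=3.
Step 6. [col 3: Z + R ≡ Y (mod 10)] column 3 (Z + R ≡ Y (mod 10), carry-in 0) doesn't pin R yet; pick R=1 and continue. So R=1.
Step 7. [col 3: Z + R ≡ Y (mod 10)] column 3: given Z=3, R=1, carry-in 0, and digits 0,1,2,3,5,7 already taken and all letters distinct, Z+R≡Y (mod 10) forces Y=4 ⇒ Y=4.
Step 8. [col 5: K + X ≡ R (mod 10)] column 5 reads K+X+carry(0)=R with K=5, R=1; with digits 0,1,2,3,4,5,7 already taken and all letters distinct, the only value for X is 6 ⇒ X=6.

Answer: F=0, H=7, K=5, R=1, U=2, X=6, Y=4, Z=3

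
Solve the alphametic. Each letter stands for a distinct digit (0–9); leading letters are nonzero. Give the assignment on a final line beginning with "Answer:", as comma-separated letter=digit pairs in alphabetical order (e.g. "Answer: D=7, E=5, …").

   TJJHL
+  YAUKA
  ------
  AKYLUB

Step 1. [col 1: L + A ≡ B (mod 10)] column 1 (L + A ≡ B (mod 10), carry-in 0) doesn't pin L yet; pick L=3 and continue ⇒ L=3.
Step 2. [col 1: L + A ≡ B (mod 10)] no forcing yet in column 1 (carry-in 0); B=4 is free and consistent — try it ⇒ B=4.
Step 3. [col 1: L + A ≡ B (mod 10)] column 1 reads L+A+carry(0)=B with L=3, B=4; with digits 3,4 already taken and all letters distinct, the only value for A is 1. So A=1.
Step 4. [col 2: H + K ≡ U (mod 10)] column 2 (H + K ≡ U (mod 10), carry-in 0) doesn't pin K yet; pick K=6 and continue ⇒ K=6.
Step 5. [col 2: H + K ≡ U (mod 10)] no forcing yet in column 2 (carry-in 0); U=8 is free and consistent — try it. So U=8.
Step 6. [col 2: H + K ≡ U (mod 10)] from column 2 (K=6, U=8, carry-in 0, digits 1,3,4,6,8 already taken and all letters distinct): H must equal 2, so H=2.
Step 7. [col 3: J + U ≡ L (mod 10)] in column 3 we have J+U≡L with carry-in 0; given U=8, L=3 and digits 1,2,3,4,6,8 already taken and all letters distinct, that pins J to 5. So J=5.
Step 8. [col 4: J + A ≡ Y (mod 10)] column 4: given J=5, A=1, carry-in 1, and digits 1,2,3,4,5,6,8 already taken and all letters distinct, J+A≡Y (mod 10) forces Y=7. So Y=7.
Step 9. [col 5: T + Y ≡ K (mod 10)] in column 5 we have T+Y≡K with carry-in 0; given Y=7, K=6 and digits 1,2,3,4,5,6,7,8 already taken and all letters distinct, that pins T to 9, so T=9.

Answer: A=1, B=4, H=2, J=5, K=6, L=3, T=9, U=8, Y=7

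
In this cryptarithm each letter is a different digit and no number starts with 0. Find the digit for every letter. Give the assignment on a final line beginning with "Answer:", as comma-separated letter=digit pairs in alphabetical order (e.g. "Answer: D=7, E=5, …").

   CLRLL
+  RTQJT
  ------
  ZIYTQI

Step 1. [col 1: L + T ≡ I (mod 10)] column 1 (L + T ≡ I (mod 10), carry-in 0) doesn't pin I yet; pick I=2 and continue. So I=2.
Step 2. [col 1: L + T ≡ I (mod 10)] T=4 is one option consistent with column 1 (L + T ≡ I (mod 10), carry-in 0) — take it. So T=4.
Step 3. [col 1: L + T ≡ I (mod 10)] column 1 reads L+T+carry(0)=I with T=4, I=2; with digits 2,4 already taken and all letters distinct, the only value for L is 8. So L=8.
Step 4. [col 2: L + J ≡ Q (mod 10)] several values work for Q in column 2 (L + J ≡ Q (mod 10), carry-in 1); try Q=9 ⇒ Q=9.
Step 5. [col 2: L + J ≡ Q (mod 10)] in column 2 we have L+J≡Q with carry-in 1; given L=8, Q=9 and digits 2,4,8,9 already taken and all letters distinct, that pins J to 0. So J=0.
Step 6. [Z] adding two 5-digit numbers gives at most 5+1 digits, and here it does — Z is that final carry and must be 1. So Z=1.
Step 7. [col 3: R + Q ≡ T (mod 10)] column 3 reads R+Q+carry(0)=T with Q=9, T=4; with digits 0,1,2,4,8,9 already taken and all letters distinct, the only value for R is 5. So R=5.
Step 8. [col 4: L + T ≡ Y (mod 10)] column 4 reads L+T+carry(1)=Y with L=8, T=4; with digits 0,1,2,4,5,8,9 already taken and all letters distinct, the only value for Y is 3. So Y=3.
Step 9. [col 5: C + R ≡ I (mod 10)] column 5: given R=5, I=2, carry-in 1, and digits 0,1,2,3,4,5,8,9 already taken and all letters distinct, C+R≡I (mod 10) forces C=6, so C=6.

Answer: C=6, I=2, J=0, L=8, Q=9, R=5, T=4, Y=3, Z=1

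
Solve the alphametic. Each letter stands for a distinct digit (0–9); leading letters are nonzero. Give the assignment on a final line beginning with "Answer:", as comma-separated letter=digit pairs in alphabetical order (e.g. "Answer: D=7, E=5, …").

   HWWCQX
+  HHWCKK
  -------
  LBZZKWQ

Step 1. [L] adding two 6-digit numbers gives at most 6+1 digits, and here it does — L is that final carry and must be 1. So L=1.
Step 2. [col 1: X + K ≡ Q (mod 10)] X=9 is one option consistent with column 1 (X + K ≡ Q (mod 10), carry-in 0) — take it ⇒ X=9.
Step 3. [col 1: X + K ≡ Q (mod 10)] no forcing yet in column 1 (carry-in 0); Q=3 is free and consistent — try it ⇒ Q=3.
Step 4. [col 1: X + K ≡ Q (mod 10)] column 1: given X=9, Q=3, carry-in 0, and digits 1,3,9 already taken and all letters distinct, X+K≡Q (mod 10) forces K=4. So K=4.
Step 5. [col 2: Q + K ≡ W (mod 10)] column 2 reads Q+K+carry(1)=W with Q=3, K=4; with digits 1,3,4,9 already taken and all letters distinct, the only value for W is 8, so W=8.
Step 6. [col 3: C + C ≡ K (mod 10)] C=2 is one option consistent with column 3 (C + C ≡ K (mod 10), carry-in 0) — take it, so C=2.
Step 7. [col 4: W + W ≡ Z (mod 10)] column 4: given W=8, carry-in 0, and digits 1,2,3,4,8,9 already taken and all letters distinct, W+W≡Z (mod 10) forces Z=6 ⇒ Z=6.
Step 8. [col 5: W + H ≡ Z (mod 10)] from column 5 (W=8, Z=6, carry-in 1, digits 1,2,3,4,6,8,9 already taken and all letters distinct): H must equal 7, so H=7.
Step 9. [col 6: H + H ≡ B (mod 10)] column 6 reads H+H+carry(1)=B with H=7; with digits 1,2,3,4,6,7,8,9 already taken and all letters distinct, the only value for B is 5. So B=5.

Answer: B=5, C=2, H=7, K=4, L=1, Q=3, W=8, X=9, Z=6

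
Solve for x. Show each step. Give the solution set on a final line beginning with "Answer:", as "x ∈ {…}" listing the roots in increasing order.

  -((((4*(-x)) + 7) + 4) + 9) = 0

Step 1. [-((((4*(-x)) + 7) + 4) + 9) = 0] LHS negated; negate both sides ⇒ neg: (((4*(-x)) + 7) + 4) + 9 = 0.
Step 2. [(((4*(-x)) + 7) + 4) + 9 = 0] the outer +9 inverts by subtracting 9 ⇒ sub: ((4*(-x)) + 7) + 4 = -9.
Step 3. [((4*(-x)) + 7) + 4 = -9] subtract 4: x sits inside (… + 4). So sub: (4*(-x)) + 7 = -13.
Step 4. [(4*(-x)) + 7 = -13] peel the +7: subtract 7 from each side, so sub: 4*(-x) = -20.
Step 5. [4*(-x) = -20] 4·(inner) — divide through by 4 ⇒ div: -x = -5.
Step 6. [-x = -5] LHS negated; negate both sides ⇒ neg: x = 5.

Answer: x ∈ {5}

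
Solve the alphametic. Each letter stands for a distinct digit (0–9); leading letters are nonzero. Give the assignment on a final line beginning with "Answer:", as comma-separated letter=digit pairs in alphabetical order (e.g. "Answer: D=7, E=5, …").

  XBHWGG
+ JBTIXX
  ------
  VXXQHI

Step 1. [col 1: G + X ≡ I (mod 10)] column 1 (G + X ≡ I (mod 10), carry-in 0) doesn't pin X yet; pick X=4 and continue ⇒ X=4.
Step 2. [col 1: G + X ≡ I (mod 10)] no forcing yet in column 1 (carry-in 0); I=0 is free and consistent — try it, so I=0.
Step 3. [col 1: G + X ≡ I (mod 10)] in column 1 we have G+X≡I with carry-in 0; given X=4, I=0 and digits 0,4 already taken and all letters distinct, that pins G to 6. So G=6.
Step 4. [col 2: G + X ≡ H (mod 10)] column 2 reads G+X+carry(1)=H with G=6, X=4; with digits 0,4,6 already taken and all letters distinct, the only value for H is 1 ⇒ H=1.
Step 5. [col 3: W + I ≡ Q (mod 10)] no forcing yet in column 3 (carry-in 1); Q=8 is free and consistent — try it. So Q=8.
Step 6. [col 3: W + I ≡ Q (mod 10)] in column 3 we have W+I≡Q with carry-in 1; given I=0, Q=8 and digits 0,1,4,6,8 already taken and all letters distinct, that pins W to 7 ⇒ W=7.
Step 7. [col 4: H + T ≡ X (mod 10)] column 4: given H=1, X=4, carry-in 0, and digits 0,1,4,6,7,8 already taken and all letters distinct, H+T≡X (mod 10) forces T=3 ⇒ T=3.
Step 8. [col 5: B + B ≡ X (mod 10)] column 5: given X=4, carry-in 0, and digits 0,1,3,4,6,7,8 already taken and all letters distinct, B+B≡X (mod 10) forces B=2, so B=2.
Step 9. [col 6: X + J ≡ V (mod 10)] in column 6 we have X+J≡V with carry-in 0; given X=4 and digits 0,1,2,3,4,6,7,8 already taken and all letters distinct, that pins J to 5 ⇒ J=5.
Step 10. [col 6: X + J ≡ V (mod 10)] from column 6 (X=4, J=5, carry-in 0, digits 0,1,2,3,4,5,6,7,8 already taken and all letters distinct): V must equal 9 ⇒ V=9.

Answer: B=2, G=6, H=1, I=0, J=5, Q=8, T=3, V=9, W=7, X=4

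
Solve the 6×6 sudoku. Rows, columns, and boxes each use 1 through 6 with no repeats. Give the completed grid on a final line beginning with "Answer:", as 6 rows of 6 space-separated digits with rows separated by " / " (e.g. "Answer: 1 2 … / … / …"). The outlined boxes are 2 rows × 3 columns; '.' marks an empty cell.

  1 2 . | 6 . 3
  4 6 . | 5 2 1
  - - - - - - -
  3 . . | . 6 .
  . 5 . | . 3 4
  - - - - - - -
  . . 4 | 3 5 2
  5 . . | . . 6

Step 1. [r6c5∈{1,4}] across col 5, 1 lands solely at r6c5. So r6c5=1.
Step 2. [r4c1∈{2,6}] col 1 places 2 nowhere but r4c1. So r4c1=2.
Step 3. [r3c3∈{1}] only 1 remains possible at r3c3 ⇒ r3c3=1.
Step 4. [r2c3∈{3}] only 3 remains possible at r2c3. So r2c3=3.
Step 5. [r1c3∈{5}] only 5 remains possible at r1c3, so r1c3=5.
Step 6. [r5c2∈{1}] r5c2's peers cover all but 1 ⇒ r5c2=1.
Step 7. [r6c3∈{2}] nothing but 2 survives at r6c3. So r6c3=2.
Step 8. [r3c4∈{2}] r3c4 has the single candidate 2 ⇒ r3c4=2.
Step 9. [r4c3∈{6}] r4c3 has the single candidate 6 ⇒ r4c3=6.
Step 10. [r5c1∈{6}] nothing but 6 survives at r5c1 ⇒ r5c1=6.
Step 11. [r3c6∈{5}] r3c6 is down to just 5. So r3c6=5.
Step 12. [r1c5∈{4}] r1c5 has the single candidate 4. So r1c5=4.
Step 13. [r3c2∈{4}] only 4 remains possible at r3c2. So r3c2=4.
Step 14. [r6c4∈{4}] nothing but 4 survives at r6c4, so r6c4=4.
Step 15. [r6c2∈{3}] r6c2 has the single candidate 3. So r6c2=3.
Step 16. [r4c4∈{1}] r4c4 has the single candidate 1 ⇒ r4c4=1.

Answer: 1 2 5 6 4 3 / 4 6 3 5 2 1 / 3 4 1 2 6 5 / 2 5 6 1 3 4 / 6 1 4 3 5 2 / 5 3 2 4 1 6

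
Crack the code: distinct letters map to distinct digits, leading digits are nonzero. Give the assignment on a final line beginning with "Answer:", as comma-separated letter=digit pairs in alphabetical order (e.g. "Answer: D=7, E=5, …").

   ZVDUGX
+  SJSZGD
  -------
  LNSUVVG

Step 1. [col 1: X + D ≡ G (mod 10)] column 1 (X + D ≡ G (mod 10), carry-in 0) doesn't pin G yet; pick G=9 and continue. So G=9.
Step 2. [col 1: X + D ≡ G (mod 10)] several values work for X in column 1 (X + D ≡ G (mod 10), carry-in 0); try X=3 ⇒ X=3.
Step 3. [col 1: X + D ≡ G (mod 10)] from column 1 (X=3, G=9, carry-in 0, digits 3,9 already taken and all letters distinct): D must equal 6, so D=6.
Step 4. [L] L is the leading digit of a 7-digit sum of two 6-digit numbers; the final carry is exactly 1 ⇒ L=1.
Step 5. [col 2: G + G ≡ V (mod 10)] column 2 reads G+G+carry(0)=V with G=9; with digits 1,3,6,9 already taken and all letters distinct, the only value for V is 8 ⇒ V=8.
Step 6. [col 3: U + Z ≡ V (mod 10)] several values work for U in column 3 (U + Z ≡ V (mod 10), carry-in 1); try U=0. So U=0.
Step 7. [col 3: U + Z ≡ V (mod 10)] column 3: given U=0, V=8, carry-in 1, and digits 0,1,3,6,8,9 already taken and all letters distinct, U+Z≡V (mod 10) forces Z=7. So Z=7.
Step 8. [col 4: D + S ≡ U (mod 10)] column 4 reads D+S+carry(0)=U with D=6, U=0; with digits 0,1,3,6,7,8,9 already taken and all letters distinct, the only value for S is 4, so S=4.
Step 9. [col 5: V + J ≡ S (mod 10)] column 5 reads V+J+carry(1)=S with V=8, S=4; with digits 0,1,3,4,6,7,8,9 already taken and all letters distinct, the only value for J is 5. So J=5.
Step 10. [col 6: Z + S ≡ N (mod 10)] column 6: given Z=7, S=4, carry-in 1, and digits 0,1,3,4,5,6,7,8,9 already taken and all letters distinct, Z+S≡N (mod 10) forces N=2, so N=2.

Answer: D=6, G=9, J=5, L=1, N=2, S=4, U=0, V=8, X=3, Z=7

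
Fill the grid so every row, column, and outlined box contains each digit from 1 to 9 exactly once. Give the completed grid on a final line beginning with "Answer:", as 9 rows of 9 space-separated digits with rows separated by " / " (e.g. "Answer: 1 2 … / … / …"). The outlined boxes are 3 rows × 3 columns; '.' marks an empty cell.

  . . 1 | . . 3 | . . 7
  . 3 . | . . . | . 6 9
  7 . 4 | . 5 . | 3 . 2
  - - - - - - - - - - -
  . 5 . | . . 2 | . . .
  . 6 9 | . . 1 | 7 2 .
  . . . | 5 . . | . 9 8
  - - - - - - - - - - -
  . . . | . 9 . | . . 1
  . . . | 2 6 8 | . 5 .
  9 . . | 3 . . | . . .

Step 1. [r4c4∈{4,6,7,8,9}] r4c4 is the only open cell in row 4 admitting 9 ⇒ r4c4=9.
Step 2. [r1c1∈{2,5,6,8}] 6 has one home in box 1: r1c1. So r1c1=6.
Step 3. [r9c5∈{1,4,7}] in box 8, 1 fits only at r9c5, so r9c5=1.
Step 4. [r6c6∈{4,6,7}] in box 5, 6 fits only at r6c6, so r6c6=6.
Step 5. [r1c7∈{4,5,8}] 5 has one home in row 1: r1c7 ⇒ r1c7=5.
Step 6. [r1c2∈{2,8,9}] 9 has one home in row 1: r1c2 ⇒ r1c2=9.
Step 7. [r3c2∈{8}] nothing but 8 survives at r3c2. So r3c2=8.
Step 8. [r1c5∈{2,4,8}] r1c5 is the only open cell in row 1 admitting 2 ⇒ r1c5=2.
Step 9. [r3c8∈{1}] r3c8 is down to just 1. So r3c8=1.
Step 10. [r2c4∈{1,4,7,8}] r2c4 is the only open cell in row 2 admitting 1 ⇒ r2c4=1.
Step 11. [r7c4∈{4,7}] in col 4, 7 fits only at r7c4, so r7c4=7.
Step 12. [r9c8∈{4,7,8}] col 8 places 7 nowhere but r9c8. So r9c8=7.
Step 13. [r5c9∈{3,4,5}] row 5 places 5 nowhere but r5c9. So r5c9=5.
Step 14. [r2c6∈{4,7}] in col 6, 7 fits only at r2c6. So r2c6=7.
Step 15. [r6c2∈{1,2,4,7}] r7c2 and r9c2 in col 2 both hold exactly {2,4}; those values are spoken for. So r6c2≠2.
Step 16. [r4c5∈{3,4,7,8}] within box 6, every 3-candidate lies in row 4. So r4c5≠3.
Step 17. [r7c1∈{2,3,4,5,8}] box 7 has a naked pair {2,4} at r7c2 and r9c2, so r7c1≠2.
Step 18. [r8c1∈{1,3,4}] r7c2 and r9c2 in box 7 both hold exactly {2,4}; those values are spoken for, so r8c1≠4.
Step 19. [r7c1∈{3,4,5,8}] the pair r7c2,r9c2 in box 7 locks {2,4} between them, so r7c1≠4.
Step 20. [r9c3∈{2,5,6,8}] box 7 has a naked pair {2,4} at r7c2 and r9c2, so r9c3≠2.
Step 21. [r7c3∈{2,3,5,6,8}] box 7 has a naked pair {2,4} at r7c2 and r9c2. So r7c3≠2.
Step 22. [r8c7∈{4,9}] across row 8, 9 lands solely at r8c7, so r8c7=9.
Step 23. [r6c2∈{1,4,7}] r7c2 and r9c2 in col 2 both hold exactly {2,4}; those values are spoken for. So r6c2≠4.
Step 24. [r4c1∈{1,3,4,8}] 3 in box 6 is pinned to row 4. So r4c1≠3.
Step 25. [r8c2∈{1,4,7}] col 2 has a naked pair {2,4} at r7c2 and r9c2. So r8c2≠4.
Step 26. [r8c9∈{3,4}] 4 has one home in row 8: r8c9, so r8c9=4.
Step 27. [r7c8∈{3,8}] in box 9, 3 fits only at r7c8, so r7c8=3.
Step 28. [r4c8∈{4}] only 4 remains possible at r4c8 ⇒ r4c8=4.
Step 29. [r9c9∈{6}] only 6 remains possible at r9c9. So r9c9=6.
Step 30. [r1c4∈{4,8}] row 1 places 4 nowhere but r1c4. So r1c4=4.
Step 31. [r5c4∈{8}] r5c4's peers cover all but 8, so r5c4=8.
Step 32. [r6c7∈{1}] r6c7's peers cover all but 1 ⇒ r6c7=1.
Step 33. [r6c2∈{7}] r6c2 is down to just 7 ⇒ r6c2=7.
Step 34. [r7c3∈{5,6,8}] in row 7, 6 fits only at r7c3. So r7c3=6.
Step 35. [r4c1∈{1,8}] in row 4, 1 fits only at r4c1 ⇒ r4c1=1.
Step 36. [r8c1∈{3}] only 3 remains possible at r8c1 ⇒ r8c1=3.
Step 37. [r7c1∈{5,8}] col 1 places 8 nowhere but r7c1 ⇒ r7c1=8.
Step 38. [r7c6∈{4,5}] in row 7, 5 fits only at r7c6, so r7c6=5.
Step 39. [r5c1∈{4}] r5c1 is down to just 4 ⇒ r5c1=4.
Step 40. [r7c2∈{2,4}] in row 7, 4 fits only at r7c2 ⇒ r7c2=4.
Step 41. [r9c7∈{2,8}] row 9 places 8 nowhere but r9c7. So r9c7=8.
Step 42. [r2c1∈{2,5}] 5 has one home in col 1: r2c1 ⇒ r2c1=5.
Step 43. [r6c5∈{3,4}] in row 6, 4 fits only at r6c5, so r6c5=4.
Step 44. [r6c3∈{2,3}] in row 6, 3 fits only at r6c3, so r6c3=3.
Step 45. [r9c2∈{2}] nothing but 2 survives at r9c2, so r9c2=2.
Step 46. [r9c6∈{4}] r9c6 has the single candidate 4 ⇒ r9c6=4.
Step 47. [r5c5∈{3}] r5c5 is down to just 3, so r5c5=3.
Step 48. [r9c3∈{5}] nothing but 5 survives at r9c3, so r9c3=5.
Step 49. [r3c4∈{6}] nothing but 6 survives at r3c4 ⇒ r3c4=6.
Step 50. [r4c7∈{6}] only 6 remains possible at r4c7. So r4c7=6.
Step 51. [r3c6∈{9}] r3c6's peers cover all but 9. So r3c6=9.
Step 52. [r8c3∈{7}] r8c3 is down to just 7. So r8c3=7.
Step 53. [r2c7∈{4}] r2c7 has the single candidate 4. So r2c7=4.
Step 54. [r8c2∈{1}] r8c2 has the single candidate 1. So r8c2=1.
Step 55. [r4c5∈{7}] r4c5 has the single candidate 7 ⇒ r4c5=7.
Step 56. [r4c3∈{8}] r4c3 has the single candidate 8, so r4c3=8.
Step 57. [r4c9∈{3}] nothing but 3 survives at r4c9 ⇒ r4c9=3.
Step 58. [r7c7∈{2}] r7c7's peers cover all but 2. So r7c7=2.
Step 59. [r2c3∈{2}] nothing but 2 survives at r2c3. So r2c3=2.
Step 60. [r6c1∈{2}] r6c1 has the single candidate 2 ⇒ r6c1=2.
Step 61. [r2c5∈{8}] only 8 remains possible at r2c5. So r2c5=8.
Step 62. [r1c8∈{8}] r1c8 has the single candidate 8 ⇒ r1c8=8.

Answer: 6 9 1 4 2 3 5 8 7 / 5 3 2 1 8 7 4 6 9 / 7 8 4 6 5 9 3 1 2 / 1 5 8 9 7 2 6 4 3 / 4 6 9 8 3 1 7 2 5 / 2 7 3 5 4 6 1 9 8 / 8 4 6 7 9 5 2 3 1 / 3 1 7 2 6 8 9 5 4 / 9 2 5 3 1 4 8 7 6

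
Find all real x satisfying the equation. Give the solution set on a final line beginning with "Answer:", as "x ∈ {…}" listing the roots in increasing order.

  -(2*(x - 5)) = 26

Step 1. [-(2*(x - 5)) = 26] leading − — multiply by −1. So neg: 2*(x - 5) = -26.
Step 2. [2*(x - 5) = -26] 2 out front; divide by 2 ⇒ div: x - 5 = -13.
Step 3. [x - 5 = -13] 5 comes off first (add 5) ⇒ sub: x = -8.

Answer: x ∈ {-8}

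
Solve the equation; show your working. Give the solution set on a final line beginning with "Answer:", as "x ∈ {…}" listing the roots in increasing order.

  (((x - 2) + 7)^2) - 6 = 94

Step 1. [(((x - 2) + 7)^2) - 6 = 94] 6 comes off first (add 6), so sub: ((x - 2) + 7)^2 = 100.
Step 2. [((x - 2) + 7)^2 = 100] 100 ≥ 0, LHS is (·)² — take ±√. So sqrt: (x - 2) + 7 = 10 or -10.
Step 3. [(x - 2) + 7 = 10 or -10] subtract 7: x sits inside (… + 7), so sub: x - 2 = 3 or -17.
Step 4. [x - 2 = 3 or -17] peel the -2: add 2 from each side ⇒ sub: x = 5 or -15.

Answer: x ∈ {-15, 5}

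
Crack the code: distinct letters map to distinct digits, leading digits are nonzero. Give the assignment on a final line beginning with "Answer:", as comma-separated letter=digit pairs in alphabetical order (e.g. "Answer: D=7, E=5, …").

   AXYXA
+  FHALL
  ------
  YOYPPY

Step 1. [col 1: A + L ≡ Y (mod 10)] no forcing yet in column 1 (carry-in 0); A=4 is free and consistent — try it. So A=4.
Step 2. [col 1: A + L ≡ Y (mod 10)] Y=1 is one option consistent with column 1 (A + L ≡ Y (mod 10), carry-in 0) — take it, so Y=1.
Step 3. [col 1: A + L ≡ Y (mod 10)] from column 1 (A=4, Y=1, carry-in 0, digits 1,4 already taken and all letters distinct): L must equal 7 ⇒ L=7.
Step 4. [col 2: X + L ≡ P (mod 10)] X=8 is one option consistent with column 2 (X + L ≡ P (mod 10), carry-in 1) — take it ⇒ X=8.
Step 5. [col 2: X + L ≡ P (mod 10)] in column 2 we have X+L≡P with carry-in 1; given X=8, L=7 and digits 1,4,7,8 already taken and all letters distinct, that pins P to 6, so P=6.
Step 6. [col 4: X + H ≡ Y (mod 10)] in column 4 we have X+H≡Y with carry-in 0; given X=8, Y=1 and digits 1,4,6,7,8 already taken and all letters distinct, that pins H to 3. So H=3.
Step 7. [col 5: A + F ≡ O (mod 10)] column 5 (A + F ≡ O (mod 10), carry-in 1) doesn't pin F yet; pick F=5 and continue. So F=5.
Step 8. [col 5: A + F ≡ O (mod 10)] column 5 reads A+F+carry(1)=O with A=4, F=5; with digits 1,3,4,5,6,7,8 already taken and all letters distinct, the only value for O is 0, so O=0.

Answer: A=4, F=5, H=3, L=7, O=0, P=6, X=8, Y=1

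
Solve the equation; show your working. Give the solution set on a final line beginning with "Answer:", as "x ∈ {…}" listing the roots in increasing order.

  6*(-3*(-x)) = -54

Step 1. [6*(-3*(-x)) = -54] leading coefficient 6: divide by 6 ⇒ div: -3*(-x) = -9.
Step 2. [-3*(-x) = -9] -3·(inner) — divide through by -3. So div: -x = 3.
Step 3. [-x = 3] flip signs both sides ⇒ neg: x = -3.

Answer: x ∈ {-3}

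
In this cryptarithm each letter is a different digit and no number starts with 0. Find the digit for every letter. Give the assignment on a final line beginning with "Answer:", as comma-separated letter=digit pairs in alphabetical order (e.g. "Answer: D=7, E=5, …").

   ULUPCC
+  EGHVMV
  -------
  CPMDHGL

Step 1. [col 1: C + V ≡ L (mod 10)] no forcing yet in column 1 (carry-in 0); V=8 is free and consistent — try it ⇒ V=8.
Step 2. [col 1: C + V ≡ L (mod 10)] L=9 is one option consistent with column 1 (C + V ≡ L (mod 10), carry-in 0) — take it ⇒ L=9.
Step 3. [col 1: C + V ≡ L (mod 10)] from column 1 (V=8, L=9, carry-in 0, digits 8,9 already taken and all letters distinct): C must equal 1 ⇒ C=1.
Step 4. [col 2: C + M ≡ G (mod 10)] no forcing yet in column 2 (carry-in 0); G=4 is free and consistent — try it, so G=4.
Step 5. [col 2: C + M ≡ G (mod 10)] column 2: given C=1, G=4, carry-in 0, and digits 1,4,8,9 already taken and all letters distinct, C+M≡G (mod 10) forces M=3 ⇒ M=3.
Step 6. [col 3: P + V ≡ H (mod 10)] several values work for P in column 3 (P + V ≡ H (mod 10), carry-in 0); try P=2, so P=2.
Step 7. [col 3: P + V ≡ H (mod 10)] from column 3 (P=2, V=8, carry-in 0, digits 1,2,3,4,8,9 already taken and all letters distinct): H must equal 0. So H=0.
Step 8. [col 4: U + H ≡ D (mod 10)] several values work for D in column 4 (U + H ≡ D (mod 10), carry-in 1); try D=7 ⇒ D=7.
Step 9. [col 4: U + H ≡ D (mod 10)] in column 4 we have U+H≡D with carry-in 1; given H=0, D=7 and digits 0,1,2,3,4,7,8,9 already taken and all letters distinct, that pins U to 6. So U=6.
Step 10. [col 6: U + E ≡ P (mod 10)] in column 6 we have U+E≡P with carry-in 1; given U=6, P=2 and digits 0,1,2,3,4,6,7,8,9 already taken and all letters distinct, that pins E to 5. So E=5.

Answer: C=1, D=7, E=5, G=4, H=0, L=9, M=3, P=2, U=6, V=8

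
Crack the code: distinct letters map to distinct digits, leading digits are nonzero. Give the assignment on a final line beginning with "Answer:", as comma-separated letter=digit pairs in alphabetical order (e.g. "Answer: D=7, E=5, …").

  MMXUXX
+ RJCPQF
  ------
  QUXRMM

Step 1. [col 1: X + F ≡ M (mod 10)] no forcing yet in column 1 (carry-in 0); F=6 is free and consistent — try it. So F=6.
Step 2. [col 1: X + F ≡ M (mod 10)] M=4 is one option consistent with column 1 (X + F ≡ M (mod 10), carry-in 0) — take it. So M=4.
Step 3. [col 1: X + F ≡ M (mod 10)] column 1 reads X+F+carry(0)=M with F=6, M=4; with digits 4,6 already taken and all letters distinct, the only value for X is 8 ⇒ X=8.
Step 4. [col 2: X + Q ≡ M (mod 10)] in column 2 we have X+Q≡M with carry-in 1; given X=8, M=4 and digits 4,6,8 already taken and all letters distinct, that pins Q to 5 ⇒ Q=5.
Step 5. [col 3: U + P ≡ R (mod 10)] no forcing yet in column 3 (carry-in 1); U=7 is free and consistent — try it, so U=7.
Step 6. [col 3: U + P ≡ R (mod 10)] several values work for R in column 3 (U + P ≡ R (mod 10), carry-in 1); try R=1, so R=1.
Step 7. [col 3: U + P ≡ R (mod 10)] in column 3 we have U+P≡R with carry-in 1; given U=7, R=1 and digits 1,4,5,6,7,8 already taken and all letters distinct, that pins P to 3, so P=3.
Step 8. [col 4: X + C ≡ X (mod 10)] in column 4 we have X+C≡X with carry-in 1; given X=8 and digits 1,3,4,5,6,7,8 already taken and all letters distinct, that pins C to 9. So C=9.
Step 9. [col 5: M + J ≡ U (mod 10)] in column 5 we have M+J≡U with carry-in 1; given M=4, U=7 and digits 1,3,4,5,6,7,8,9 already taken and all letters distinct, that pins J to 2, so J=2.

Answer: C=9, F=6, J=2, M=4, P=3, Q=5, R=1, U=7, X=8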